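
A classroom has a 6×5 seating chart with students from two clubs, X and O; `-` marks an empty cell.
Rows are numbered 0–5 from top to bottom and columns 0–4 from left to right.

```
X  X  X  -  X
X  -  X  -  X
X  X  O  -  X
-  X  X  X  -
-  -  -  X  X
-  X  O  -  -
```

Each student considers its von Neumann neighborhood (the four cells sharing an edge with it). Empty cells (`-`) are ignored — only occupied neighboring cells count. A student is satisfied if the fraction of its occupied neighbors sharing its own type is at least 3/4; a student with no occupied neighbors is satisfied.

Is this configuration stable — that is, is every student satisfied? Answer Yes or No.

No

(0,0)X 2/2 ✓
(0,1)X 2/2 ✓
(0,2)X 2/2 ✓
(0,4)X 1/1 ✓
(1,0)X 2/2 ✓
(1,2)X 1/2 ✗
(1,4)X 2/2 ✓
(2,0)X 2/2 ✓
(2,1)X 2/3 ✗
(2,2)O 0/3 ✗
(2,4)X 1/1 ✓
(3,1)X 2/2 ✓
(3,2)X 2/3 ✗
(3,3)X 2/2 ✓
(4,3)X 2/2 ✓
(4,4)X 1/1 ✓
(5,1)X 0/1 ✗
(5,2)O 0/1 ✗
For instance (1,2) has only 1/2 same-type neighbors, below 3/4.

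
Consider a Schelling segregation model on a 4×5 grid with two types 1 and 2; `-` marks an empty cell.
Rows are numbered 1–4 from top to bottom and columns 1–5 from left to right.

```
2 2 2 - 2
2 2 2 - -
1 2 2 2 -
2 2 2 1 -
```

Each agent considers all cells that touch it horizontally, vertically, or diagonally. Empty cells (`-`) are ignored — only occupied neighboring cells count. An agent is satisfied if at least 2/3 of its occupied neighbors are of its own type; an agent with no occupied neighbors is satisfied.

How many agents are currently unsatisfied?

(1,1)2 3/3 satisfied
(1,2)2 5/5 satisfied
(1,3)2 3/3 satisfied
(1,5)2 0/0 satisfied
(2,1)2 4/5 satisfied
(2,2)2 7/8 satisfied
(2,3)2 6/6 satisfied
(3,1)1 0/5 not
(3,2)2 7/8 satisfied
(3,3)2 6/7 satisfied
(3,4)2 3/4 satisfied
(4,1)2 2/3 satisfied
(4,2)2 4/5 satisfied
(4,3)2 4/5 satisfied
(4,4)1 0/3 not
Unsatisfied: (3,1), (4,4) — 2 in total.

2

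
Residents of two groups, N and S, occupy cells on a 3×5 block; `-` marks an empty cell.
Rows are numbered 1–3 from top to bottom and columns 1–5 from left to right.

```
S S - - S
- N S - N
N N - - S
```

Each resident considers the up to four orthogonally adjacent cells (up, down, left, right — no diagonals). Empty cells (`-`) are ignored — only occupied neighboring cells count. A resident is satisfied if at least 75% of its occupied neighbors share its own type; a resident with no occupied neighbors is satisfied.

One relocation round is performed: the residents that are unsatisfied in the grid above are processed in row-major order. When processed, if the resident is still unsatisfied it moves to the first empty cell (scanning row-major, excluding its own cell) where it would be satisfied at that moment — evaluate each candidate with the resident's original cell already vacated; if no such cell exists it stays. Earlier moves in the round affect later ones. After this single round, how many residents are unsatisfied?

Initially unsatisfied (in order): (1,2), (1,5), (2,2), (2,3), (2,5), (3,5).
  (1,2) → (1,3).
  (1,5) → (1,4).
  (2,2): no empty cell satisfies it; stays.
  (2,3) → (3,4).
  (2,5): no empty cell satisfies it; stays.
  (3,5): no empty cell satisfies it; stays.
Resulting grid:
S - S S -
- N - - N
N N - S S
Unsatisfied now: (2,5), (3,5).

2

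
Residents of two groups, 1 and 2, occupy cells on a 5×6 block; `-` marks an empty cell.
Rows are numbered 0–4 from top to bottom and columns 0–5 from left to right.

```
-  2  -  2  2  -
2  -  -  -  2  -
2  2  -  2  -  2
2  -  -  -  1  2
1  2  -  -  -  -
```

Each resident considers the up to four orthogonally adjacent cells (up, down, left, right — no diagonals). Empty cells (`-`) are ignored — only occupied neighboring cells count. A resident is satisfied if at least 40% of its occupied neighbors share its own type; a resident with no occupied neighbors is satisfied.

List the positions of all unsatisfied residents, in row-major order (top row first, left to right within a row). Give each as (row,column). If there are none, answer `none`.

(3,4), (4,0), (4,1)

Row 0: (0,1)2 0/0 ✓ · (0,3)2 1/1 ✓ · (0,4)2 2/2 ✓
Row 1: (1,0)2 1/1 ✓ · (1,4)2 1/1 ✓
Row 2: (2,0)2 3/3 ✓ · (2,1)2 1/1 ✓ · (2,3)2 0/0 ✓ · (2,5)2 1/1 ✓
Row 3: (3,0)2 1/2 ✓ · (3,4)1 0/1 ✗ · (3,5)2 1/2 ✓
Row 4: (4,0)1 0/2 ✗ · (4,1)2 0/1 ✗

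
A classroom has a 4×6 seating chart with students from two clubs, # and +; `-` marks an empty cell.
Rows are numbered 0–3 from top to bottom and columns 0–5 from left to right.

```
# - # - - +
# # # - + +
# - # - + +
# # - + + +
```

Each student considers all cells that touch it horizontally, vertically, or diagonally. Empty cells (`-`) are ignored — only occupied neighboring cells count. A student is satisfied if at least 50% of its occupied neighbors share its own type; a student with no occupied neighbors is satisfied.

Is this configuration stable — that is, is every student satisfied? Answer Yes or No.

(0,0)# 2/2 satisfied
(0,2)# 2/2 satisfied
(0,5)+ 2/2 satisfied
(1,0)# 3/3 satisfied
(1,1)# 6/6 satisfied
(1,2)# 3/3 satisfied
(1,4)+ 4/4 satisfied
(1,5)+ 4/4 satisfied
(2,0)# 4/4 satisfied
(2,2)# 3/4 satisfied
(2,4)+ 6/6 satisfied
(2,5)+ 5/5 satisfied
(3,0)# 2/2 satisfied
(3,1)# 3/3 satisfied
(3,3)+ 2/3 satisfied
(3,4)+ 4/4 satisfied
(3,5)+ 3/3 satisfied
All meet the threshold, so the configuration is stable.

Yes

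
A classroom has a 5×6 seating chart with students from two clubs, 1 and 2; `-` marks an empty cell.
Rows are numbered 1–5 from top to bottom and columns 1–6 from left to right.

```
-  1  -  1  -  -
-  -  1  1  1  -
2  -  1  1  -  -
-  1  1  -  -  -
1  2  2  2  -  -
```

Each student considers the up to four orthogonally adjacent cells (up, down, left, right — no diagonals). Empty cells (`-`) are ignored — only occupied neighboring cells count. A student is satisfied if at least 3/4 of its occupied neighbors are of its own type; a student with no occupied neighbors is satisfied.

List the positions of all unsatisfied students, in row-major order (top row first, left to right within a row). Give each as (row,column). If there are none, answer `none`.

Row 1: (1,2)1 0/0 ok · (1,4)1 1/1 ok
Row 2: (2,3)1 2/2 ok · (2,4)1 4/4 ok · (2,5)1 1/1 ok
Row 3: (3,1)2 0/0 ok · (3,3)1 3/3 ok · (3,4)1 2/2 ok
Row 4: (4,2)1 1/2 unhappy · (4,3)1 2/3 unhappy
Row 5: (5,1)1 0/1 unhappy · (5,2)2 1/3 unhappy · (5,3)2 2/3 unhappy · (5,4)2 1/1 ok

(4,2), (4,3), (5,1), (5,2), (5,3)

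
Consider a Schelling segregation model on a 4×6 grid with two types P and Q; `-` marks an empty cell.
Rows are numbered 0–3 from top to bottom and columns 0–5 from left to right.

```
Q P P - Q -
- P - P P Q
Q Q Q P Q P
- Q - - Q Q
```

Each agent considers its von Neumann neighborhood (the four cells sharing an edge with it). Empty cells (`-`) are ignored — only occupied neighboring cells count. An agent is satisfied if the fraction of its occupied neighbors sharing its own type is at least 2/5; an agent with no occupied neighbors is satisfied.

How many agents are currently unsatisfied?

Row 0: (0,0)Q 0/1 not · (0,1)P 2/3 satisfied · (0,2)P 1/1 satisfied · (0,4)Q 0/1 not
Row 1: (1,1)P 1/2 satisfied · (1,3)P 2/2 satisfied · (1,4)P 1/4 not · (1,5)Q 0/2 not
Row 2: (2,0)Q 1/1 satisfied · (2,1)Q 3/4 satisfied · (2,2)Q 1/2 satisfied · (2,3)P 1/3 not · (2,4)Q 1/4 not · (2,5)P 0/3 not
Row 3: (3,1)Q 1/1 satisfied · (3,4)Q 2/2 satisfied · (3,5)Q 1/2 satisfied
Unsatisfied: (0,0), (0,4), (1,4), (1,5), (2,3), (2,4), (2,5) — 7 in total.

7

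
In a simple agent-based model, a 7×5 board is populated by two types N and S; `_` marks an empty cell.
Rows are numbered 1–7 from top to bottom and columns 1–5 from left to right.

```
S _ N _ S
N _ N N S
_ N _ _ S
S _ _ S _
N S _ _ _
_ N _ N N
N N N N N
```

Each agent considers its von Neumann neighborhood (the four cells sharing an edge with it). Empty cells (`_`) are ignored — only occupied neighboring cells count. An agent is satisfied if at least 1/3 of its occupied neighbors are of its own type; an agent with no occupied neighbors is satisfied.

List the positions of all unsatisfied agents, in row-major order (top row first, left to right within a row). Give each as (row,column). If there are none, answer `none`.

(1,1), (2,1), (4,1), (5,1), (5,2)

(1,1)S 0/1 not
(1,3)N 1/1 satisfied
(1,5)S 1/1 satisfied
(2,1)N 0/1 not
(2,3)N 2/2 satisfied
(2,4)N 1/2 satisfied
(2,5)S 2/3 satisfied
(3,2)N 0/0 satisfied
(3,5)S 1/1 satisfied
(4,1)S 0/1 not
(4,4)S 0/0 satisfied
(5,1)N 0/2 not
(5,2)S 0/2 not
(6,2)N 1/2 satisfied
(6,4)N 2/2 satisfied
(6,5)N 2/2 satisfied
(7,1)N 1/1 satisfied
(7,2)N 3/3 satisfied
(7,3)N 2/2 satisfied
(7,4)N 3/3 satisfied
(7,5)N 2/2 satisfied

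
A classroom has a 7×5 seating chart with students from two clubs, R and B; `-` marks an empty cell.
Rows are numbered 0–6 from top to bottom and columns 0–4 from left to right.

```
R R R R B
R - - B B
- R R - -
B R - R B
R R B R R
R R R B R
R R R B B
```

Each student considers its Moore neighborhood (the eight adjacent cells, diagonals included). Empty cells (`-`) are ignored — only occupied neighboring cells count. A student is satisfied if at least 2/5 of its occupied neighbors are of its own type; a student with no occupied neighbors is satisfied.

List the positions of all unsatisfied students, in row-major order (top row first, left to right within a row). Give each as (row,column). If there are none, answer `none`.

(0,3), (3,0), (3,4), (4,2), (5,3)

(0,0)R 2/2 ✓
(0,1)R 3/3 ✓
(0,2)R 2/3 ✓
(0,3)R 1/4 ✗
(0,4)B 2/3 ✓
(1,0)R 3/3 ✓
(1,3)B 2/5 ✓
(1,4)B 2/3 ✓
(2,1)R 3/4 ✓
(2,2)R 3/4 ✓
(3,0)B 0/4 ✗
(3,1)R 4/6 ✓
(3,3)R 3/5 ✓
(3,4)B 0/3 ✗
(4,0)R 4/5 ✓
(4,1)R 5/7 ✓
(4,2)B 1/7 ✗
(4,3)R 4/7 ✓
(4,4)R 3/5 ✓
(5,0)R 5/5 ✓
(5,1)R 7/8 ✓
(5,2)R 5/8 ✓
(5,3)B 3/8 ✗
(5,4)R 2/5 ✓
(6,0)R 3/3 ✓
(6,1)R 5/5 ✓
(6,2)R 3/5 ✓
(6,3)B 2/5 ✓
(6,4)B 2/3 ✓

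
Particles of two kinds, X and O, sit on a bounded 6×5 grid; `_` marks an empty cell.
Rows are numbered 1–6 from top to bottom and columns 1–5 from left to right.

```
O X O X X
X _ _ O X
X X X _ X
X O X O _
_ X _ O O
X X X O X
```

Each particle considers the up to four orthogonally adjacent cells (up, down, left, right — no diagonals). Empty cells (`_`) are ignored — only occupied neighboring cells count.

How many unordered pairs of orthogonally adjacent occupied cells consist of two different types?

14

Scan each occupied cell's neighbors to the right and below so each pair is counted once.
From row 1: 5 unlike of 7 pairs (running 5/7).
From row 2: 1 unlike of 3 pairs (running 6/10).
From row 3: 1 unlike of 5 pairs (running 7/15).
From row 4: 4 unlike of 5 pairs (running 11/20).
From row 5: 1 unlike of 4 pairs (running 12/24).
From row 6: 2 unlike of 4 pairs (running 14/28).
Total adjacent occupied pairs: 28; unlike-type pairs: 14.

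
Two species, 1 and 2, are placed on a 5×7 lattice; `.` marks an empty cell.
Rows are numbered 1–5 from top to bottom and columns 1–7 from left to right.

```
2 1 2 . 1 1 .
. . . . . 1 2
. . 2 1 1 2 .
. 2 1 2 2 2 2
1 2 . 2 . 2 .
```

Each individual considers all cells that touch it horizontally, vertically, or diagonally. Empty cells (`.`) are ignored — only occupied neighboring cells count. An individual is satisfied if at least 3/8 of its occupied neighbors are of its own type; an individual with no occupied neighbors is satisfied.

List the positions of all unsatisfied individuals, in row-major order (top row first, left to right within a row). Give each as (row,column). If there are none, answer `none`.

(1,1)2 0/1 not
(1,2)1 0/2 not
(1,3)2 0/1 not
(1,5)1 2/2 satisfied
(1,6)1 2/3 satisfied
(2,6)1 3/5 satisfied
(2,7)2 1/3 not
(3,3)2 2/4 satisfied
(3,4)1 2/5 satisfied
(3,5)1 2/6 not
(3,6)2 4/6 satisfied
(4,2)2 2/4 satisfied
(4,3)1 1/6 not
(4,4)2 3/6 satisfied
(4,5)2 5/7 satisfied
(4,6)2 4/5 satisfied
(4,7)2 3/3 satisfied
(5,1)1 0/2 not
(5,2)2 1/3 not
(5,4)2 2/3 satisfied
(5,6)2 3/3 satisfied

(1,1), (1,2), (1,3), (2,7), (3,5), (4,3), (5,1), (5,2)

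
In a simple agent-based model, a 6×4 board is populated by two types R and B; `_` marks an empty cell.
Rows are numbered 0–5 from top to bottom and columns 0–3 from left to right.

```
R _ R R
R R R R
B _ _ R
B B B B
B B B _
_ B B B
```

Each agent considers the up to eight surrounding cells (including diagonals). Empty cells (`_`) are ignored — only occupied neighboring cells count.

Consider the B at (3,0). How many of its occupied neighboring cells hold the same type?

Occupied neighbors of (3,0): (2,0)=B, (3,1)=B, (4,0)=B, (4,1)=B.
Same type (B): 4 of 4.

4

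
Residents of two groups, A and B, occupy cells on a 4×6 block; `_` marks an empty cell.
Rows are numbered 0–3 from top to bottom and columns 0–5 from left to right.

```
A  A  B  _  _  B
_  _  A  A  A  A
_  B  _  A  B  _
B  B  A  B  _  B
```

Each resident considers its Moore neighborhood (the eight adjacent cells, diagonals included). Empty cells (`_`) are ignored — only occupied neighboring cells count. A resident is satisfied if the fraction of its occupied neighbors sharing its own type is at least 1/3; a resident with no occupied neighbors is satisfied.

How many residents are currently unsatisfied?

3

(0,0)A 1/1 ✓
(0,1)A 2/3 ✓
(0,2)B 0/3 ✗
(0,5)B 0/2 ✗
(1,2)A 3/5 ✓
(1,3)A 3/5 ✓
(1,4)A 3/5 ✓
(1,5)A 1/3 ✓
(2,1)B 2/4 ✓
(2,3)A 4/6 ✓
(2,4)B 2/6 ✓
(3,0)B 2/2 ✓
(3,1)B 2/3 ✓
(3,2)A 1/4 ✗
(3,3)B 1/3 ✓
(3,5)B 1/1 ✓
Unsatisfied: (0,2), (0,5), (3,2) — 3 in total.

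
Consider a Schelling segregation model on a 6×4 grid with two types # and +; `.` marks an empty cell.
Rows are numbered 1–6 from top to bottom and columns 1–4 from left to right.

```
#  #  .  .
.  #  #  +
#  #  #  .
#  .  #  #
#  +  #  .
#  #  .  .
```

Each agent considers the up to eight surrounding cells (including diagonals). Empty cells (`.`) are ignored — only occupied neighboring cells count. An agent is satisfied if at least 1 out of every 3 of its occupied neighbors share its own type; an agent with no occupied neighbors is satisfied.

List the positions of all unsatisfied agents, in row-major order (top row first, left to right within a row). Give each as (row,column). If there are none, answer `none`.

(2,4), (5,2)

(1,1)# 2/2 ok
(1,2)# 3/3 ok
(2,2)# 6/6 ok
(2,3)# 4/5 ok
(2,4)+ 0/2 unhappy
(3,1)# 3/3 ok
(3,2)# 6/6 ok
(3,3)# 5/6 ok
(4,1)# 3/4 ok
(4,3)# 4/5 ok
(4,4)# 3/3 ok
(5,1)# 3/4 ok
(5,2)+ 0/6 unhappy
(5,3)# 3/4 ok
(6,1)# 2/3 ok
(6,2)# 3/4 ok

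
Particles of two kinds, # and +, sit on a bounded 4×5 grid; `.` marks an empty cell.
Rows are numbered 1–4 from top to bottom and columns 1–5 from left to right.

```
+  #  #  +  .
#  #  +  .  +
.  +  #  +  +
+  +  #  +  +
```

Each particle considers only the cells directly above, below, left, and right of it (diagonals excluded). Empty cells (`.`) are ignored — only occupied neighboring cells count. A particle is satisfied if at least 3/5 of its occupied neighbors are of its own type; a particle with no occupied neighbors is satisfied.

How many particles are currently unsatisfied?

9

(1,1)+ 0/2 ✗
(1,2)# 2/3 ✓
(1,3)# 1/3 ✗
(1,4)+ 0/1 ✗
(2,1)# 1/2 ✗
(2,2)# 2/4 ✗
(2,3)+ 0/3 ✗
(2,5)+ 1/1 ✓
(3,2)+ 1/3 ✗
(3,3)# 1/4 ✗
(3,4)+ 2/3 ✓
(3,5)+ 3/3 ✓
(4,1)+ 1/1 ✓
(4,2)+ 2/3 ✓
(4,3)# 1/3 ✗
(4,4)+ 2/3 ✓
(4,5)+ 2/2 ✓
Unsatisfied: (1,1), (1,3), (1,4), (2,1), (2,2), (2,3), (3,2), (3,3), (4,3) — 9 in total.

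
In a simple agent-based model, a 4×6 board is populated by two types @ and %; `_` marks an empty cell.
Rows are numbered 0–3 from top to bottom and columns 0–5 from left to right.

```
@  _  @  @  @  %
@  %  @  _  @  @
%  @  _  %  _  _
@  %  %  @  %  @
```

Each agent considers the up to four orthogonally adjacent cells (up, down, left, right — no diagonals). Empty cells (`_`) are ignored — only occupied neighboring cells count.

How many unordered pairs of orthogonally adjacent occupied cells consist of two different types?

Scan each occupied cell's neighbors to the right and below so each pair is counted once.
From row 0: 2 unlike of 7 pairs (running 2/7).
From row 1: 4 unlike of 5 pairs (running 6/12).
From row 2: 4 unlike of 4 pairs (running 10/16).
From row 3: 4 unlike of 5 pairs (running 14/21).
Total adjacent occupied pairs: 21; unlike-type pairs: 14.

14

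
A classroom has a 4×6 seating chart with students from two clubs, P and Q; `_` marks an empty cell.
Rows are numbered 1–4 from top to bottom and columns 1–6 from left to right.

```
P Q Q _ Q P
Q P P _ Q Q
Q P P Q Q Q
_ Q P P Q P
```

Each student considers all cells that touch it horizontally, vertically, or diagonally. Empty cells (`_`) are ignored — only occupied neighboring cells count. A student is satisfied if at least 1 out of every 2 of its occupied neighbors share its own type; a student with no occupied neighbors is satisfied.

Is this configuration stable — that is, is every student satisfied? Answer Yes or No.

Row 1: (1,1)P 1/3 ✗ · (1,2)Q 2/5 ✗ · (1,3)Q 1/3 ✗ · (1,5)Q 2/3 ✓ · (1,6)P 0/3 ✗
Row 2: (2,1)Q 2/5 ✗ · (2,2)P 4/8 ✓ · (2,3)P 3/6 ✓ · (2,5)Q 5/6 ✓ · (2,6)Q 4/5 ✓
Row 3: (3,1)Q 2/4 ✓ · (3,2)P 4/7 ✓ · (3,3)P 5/7 ✓ · (3,4)Q 3/7 ✗ · (3,5)Q 5/7 ✓ · (3,6)Q 4/5 ✓
Row 4: (4,2)Q 1/4 ✗ · (4,3)P 3/5 ✓ · (4,4)P 2/5 ✗ · (4,5)Q 3/5 ✓ · (4,6)P 0/3 ✗
For instance (1,1) has only 1/3 same-type neighbors, below 1/2.

No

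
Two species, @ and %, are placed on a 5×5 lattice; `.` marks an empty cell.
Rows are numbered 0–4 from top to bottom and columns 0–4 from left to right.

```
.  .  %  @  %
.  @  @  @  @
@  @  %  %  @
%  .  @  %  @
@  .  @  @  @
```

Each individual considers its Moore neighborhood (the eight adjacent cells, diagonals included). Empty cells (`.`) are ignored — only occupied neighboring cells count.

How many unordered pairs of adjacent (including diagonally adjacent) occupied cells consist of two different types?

Scan each occupied cell's neighbors to the right and below (and the two forward diagonals) so each pair is counted once.
From row 0: 7 unlike of 10 pairs (running 7/10).
From row 1: 6 unlike of 14 pairs (running 13/24).
From row 2: 8 unlike of 14 pairs (running 21/38).
From row 3: 6 unlike of 10 pairs (running 27/48).
From row 4: 0 unlike of 2 pairs (running 27/50).
Total adjacent occupied pairs: 50; unlike-type pairs: 27.

27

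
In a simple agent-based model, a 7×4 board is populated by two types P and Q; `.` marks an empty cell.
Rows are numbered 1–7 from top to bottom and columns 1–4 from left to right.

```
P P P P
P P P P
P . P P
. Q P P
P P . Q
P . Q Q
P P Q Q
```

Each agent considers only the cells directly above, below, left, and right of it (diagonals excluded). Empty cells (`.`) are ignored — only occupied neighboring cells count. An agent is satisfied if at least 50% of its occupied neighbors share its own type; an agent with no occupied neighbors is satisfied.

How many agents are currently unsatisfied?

1

(1,1)P 2/2 ok
(1,2)P 3/3 ok
(1,3)P 3/3 ok
(1,4)P 2/2 ok
(2,1)P 3/3 ok
(2,2)P 3/3 ok
(2,3)P 4/4 ok
(2,4)P 3/3 ok
(3,1)P 1/1 ok
(3,3)P 3/3 ok
(3,4)P 3/3 ok
(4,2)Q 0/2 unhappy
(4,3)P 2/3 ok
(4,4)P 2/3 ok
(5,1)P 2/2 ok
(5,2)P 1/2 ok
(5,4)Q 1/2 ok
(6,1)P 2/2 ok
(6,3)Q 2/2 ok
(6,4)Q 3/3 ok
(7,1)P 2/2 ok
(7,2)P 1/2 ok
(7,3)Q 2/3 ok
(7,4)Q 2/2 ok
Unsatisfied: (4,2) — 1 in total.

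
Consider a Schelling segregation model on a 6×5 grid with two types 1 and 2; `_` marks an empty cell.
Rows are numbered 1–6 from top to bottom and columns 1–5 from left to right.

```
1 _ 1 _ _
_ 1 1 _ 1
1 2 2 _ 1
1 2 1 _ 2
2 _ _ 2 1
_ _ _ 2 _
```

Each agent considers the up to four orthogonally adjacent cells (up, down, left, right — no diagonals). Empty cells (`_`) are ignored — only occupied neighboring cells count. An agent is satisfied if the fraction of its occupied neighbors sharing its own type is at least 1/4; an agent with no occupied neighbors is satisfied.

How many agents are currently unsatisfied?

4

Row 1: (1,1)1 0/0 ✓ · (1,3)1 1/1 ✓
Row 2: (2,2)1 1/2 ✓ · (2,3)1 2/3 ✓ · (2,5)1 1/1 ✓
Row 3: (3,1)1 1/2 ✓ · (3,2)2 2/4 ✓ · (3,3)2 1/3 ✓ · (3,5)1 1/2 ✓
Row 4: (4,1)1 1/3 ✓ · (4,2)2 1/3 ✓ · (4,3)1 0/2 ✗ · (4,5)2 0/2 ✗
Row 5: (5,1)2 0/1 ✗ · (5,4)2 1/2 ✓ · (5,5)1 0/2 ✗
Row 6: (6,4)2 1/1 ✓
Unsatisfied: (4,3), (4,5), (5,1), (5,5) — 4 in total.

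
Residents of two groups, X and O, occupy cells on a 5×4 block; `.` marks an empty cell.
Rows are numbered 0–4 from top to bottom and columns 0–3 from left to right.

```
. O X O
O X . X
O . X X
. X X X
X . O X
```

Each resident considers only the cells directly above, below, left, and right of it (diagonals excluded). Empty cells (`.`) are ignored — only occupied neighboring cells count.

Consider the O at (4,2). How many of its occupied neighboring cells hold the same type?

Occupied neighbors of (4,2): (3,2)=X, (4,3)=X.
Same type (O): 0 of 2.

0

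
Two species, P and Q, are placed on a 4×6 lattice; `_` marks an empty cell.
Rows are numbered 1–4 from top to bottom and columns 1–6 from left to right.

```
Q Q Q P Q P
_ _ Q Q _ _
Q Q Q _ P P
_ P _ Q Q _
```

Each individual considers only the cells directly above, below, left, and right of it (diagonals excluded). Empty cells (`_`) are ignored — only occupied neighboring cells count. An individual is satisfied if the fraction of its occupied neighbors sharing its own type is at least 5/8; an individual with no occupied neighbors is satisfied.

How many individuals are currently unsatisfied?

(1,1)Q 1/1 ✓
(1,2)Q 2/2 ✓
(1,3)Q 2/3 ✓
(1,4)P 0/3 ✗
(1,5)Q 0/2 ✗
(1,6)P 0/1 ✗
(2,3)Q 3/3 ✓
(2,4)Q 1/2 ✗
(3,1)Q 1/1 ✓
(3,2)Q 2/3 ✓
(3,3)Q 2/2 ✓
(3,5)P 1/2 ✗
(3,6)P 1/1 ✓
(4,2)P 0/1 ✗
(4,4)Q 1/1 ✓
(4,5)Q 1/2 ✗
Unsatisfied: (1,4), (1,5), (1,6), (2,4), (3,5), (4,2), (4,5) — 7 in total.

7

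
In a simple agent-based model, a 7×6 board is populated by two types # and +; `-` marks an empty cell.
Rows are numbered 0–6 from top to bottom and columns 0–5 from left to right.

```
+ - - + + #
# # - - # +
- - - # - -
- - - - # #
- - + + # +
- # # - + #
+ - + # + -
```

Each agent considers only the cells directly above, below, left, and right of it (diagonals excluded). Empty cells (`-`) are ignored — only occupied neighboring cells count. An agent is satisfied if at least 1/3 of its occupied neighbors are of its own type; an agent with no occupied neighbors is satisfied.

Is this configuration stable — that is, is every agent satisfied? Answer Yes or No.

No

Row 0: (0,0)+ 0/1 not · (0,3)+ 1/1 satisfied · (0,4)+ 1/3 satisfied · (0,5)# 0/2 not
Row 1: (1,0)# 1/2 satisfied · (1,1)# 1/1 satisfied · (1,4)# 0/2 not · (1,5)+ 0/2 not
Row 2: (2,3)# 0/0 satisfied
Row 3: (3,4)# 2/2 satisfied · (3,5)# 1/2 satisfied
Row 4: (4,2)+ 1/2 satisfied · (4,3)+ 1/2 satisfied · (4,4)# 1/4 not · (4,5)+ 0/3 not
Row 5: (5,1)# 1/1 satisfied · (5,2)# 1/3 satisfied · (5,4)+ 1/3 satisfied · (5,5)# 0/2 not
Row 6: (6,0)+ 0/0 satisfied · (6,2)+ 0/2 not · (6,3)# 0/2 not · (6,4)+ 1/2 satisfied
For instance (0,0) has only 0/1 same-type neighbors, below 1/3.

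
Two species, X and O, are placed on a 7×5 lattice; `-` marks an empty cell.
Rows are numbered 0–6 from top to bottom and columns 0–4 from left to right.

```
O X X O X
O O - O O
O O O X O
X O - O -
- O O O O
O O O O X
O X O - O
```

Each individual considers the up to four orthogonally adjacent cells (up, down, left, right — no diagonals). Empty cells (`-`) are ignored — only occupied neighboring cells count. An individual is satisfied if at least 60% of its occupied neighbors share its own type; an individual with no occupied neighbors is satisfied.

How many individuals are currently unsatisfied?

Row 0: (0,0)O 1/2 unhappy · (0,1)X 1/3 unhappy · (0,2)X 1/2 unhappy · (0,3)O 1/3 unhappy · (0,4)X 0/2 unhappy
Row 1: (1,0)O 3/3 ok · (1,1)O 2/3 ok · (1,3)O 2/3 ok · (1,4)O 2/3 ok
Row 2: (2,0)O 2/3 ok · (2,1)O 4/4 ok · (2,2)O 1/2 unhappy · (2,3)X 0/4 unhappy · (2,4)O 1/2 unhappy
Row 3: (3,0)X 0/2 unhappy · (3,1)O 2/3 ok · (3,3)O 1/2 unhappy
Row 4: (4,1)O 3/3 ok · (4,2)O 3/3 ok · (4,3)O 4/4 ok · (4,4)O 1/2 unhappy
Row 5: (5,0)O 2/2 ok · (5,1)O 3/4 ok · (5,2)O 4/4 ok · (5,3)O 2/3 ok · (5,4)X 0/3 unhappy
Row 6: (6,0)O 1/2 unhappy · (6,1)X 0/3 unhappy · (6,2)O 1/2 unhappy · (6,4)O 0/1 unhappy
Unsatisfied: (0,0), (0,1), (0,2), (0,3), (0,4), (2,2), (2,3), (2,4), (3,0), (3,3), (4,4), (5,4), (6,0), (6,1), (6,2), (6,4) — 16 in total.

16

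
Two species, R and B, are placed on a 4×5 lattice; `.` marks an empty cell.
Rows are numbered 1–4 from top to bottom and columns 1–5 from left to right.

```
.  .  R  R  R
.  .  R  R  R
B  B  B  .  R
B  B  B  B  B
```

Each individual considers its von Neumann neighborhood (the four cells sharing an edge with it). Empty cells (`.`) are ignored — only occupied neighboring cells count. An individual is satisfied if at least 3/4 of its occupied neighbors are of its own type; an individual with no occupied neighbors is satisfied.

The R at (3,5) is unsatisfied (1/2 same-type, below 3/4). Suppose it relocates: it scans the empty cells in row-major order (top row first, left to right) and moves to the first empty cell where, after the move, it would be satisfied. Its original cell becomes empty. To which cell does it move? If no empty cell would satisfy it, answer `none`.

Vacating (3,5). Empty cells in order:
  (1,1): 0/0 same-type → satisfied — stop here.

(1,1)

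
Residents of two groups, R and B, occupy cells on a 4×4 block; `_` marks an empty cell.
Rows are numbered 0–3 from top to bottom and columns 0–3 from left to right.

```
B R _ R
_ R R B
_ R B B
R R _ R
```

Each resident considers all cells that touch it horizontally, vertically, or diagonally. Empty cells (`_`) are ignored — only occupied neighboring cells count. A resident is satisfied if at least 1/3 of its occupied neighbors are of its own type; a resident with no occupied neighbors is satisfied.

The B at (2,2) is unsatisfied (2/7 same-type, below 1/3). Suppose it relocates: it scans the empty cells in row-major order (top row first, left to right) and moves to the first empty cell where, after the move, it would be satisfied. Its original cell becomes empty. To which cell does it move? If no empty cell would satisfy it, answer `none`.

none

Vacating (2,2). Empty cells in order:
  (0,2): 1/5 same-type → still unsatisfied.
  (1,0): 1/4 same-type → still unsatisfied.
  (2,0): 0/4 same-type → still unsatisfied.
  (3,2): 1/4 same-type → still unsatisfied.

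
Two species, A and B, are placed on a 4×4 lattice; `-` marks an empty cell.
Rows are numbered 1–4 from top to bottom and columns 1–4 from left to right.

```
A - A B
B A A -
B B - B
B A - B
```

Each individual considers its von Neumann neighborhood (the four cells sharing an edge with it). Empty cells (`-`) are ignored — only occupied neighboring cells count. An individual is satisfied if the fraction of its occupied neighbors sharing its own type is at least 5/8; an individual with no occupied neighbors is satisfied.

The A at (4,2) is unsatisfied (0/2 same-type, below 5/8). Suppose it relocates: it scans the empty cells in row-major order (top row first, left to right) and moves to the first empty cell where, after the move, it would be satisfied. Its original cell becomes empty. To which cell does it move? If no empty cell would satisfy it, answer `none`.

Vacating (4,2). Empty cells in order:
  (1,2): 3/3 same-type → satisfied — stop here.

(1,2)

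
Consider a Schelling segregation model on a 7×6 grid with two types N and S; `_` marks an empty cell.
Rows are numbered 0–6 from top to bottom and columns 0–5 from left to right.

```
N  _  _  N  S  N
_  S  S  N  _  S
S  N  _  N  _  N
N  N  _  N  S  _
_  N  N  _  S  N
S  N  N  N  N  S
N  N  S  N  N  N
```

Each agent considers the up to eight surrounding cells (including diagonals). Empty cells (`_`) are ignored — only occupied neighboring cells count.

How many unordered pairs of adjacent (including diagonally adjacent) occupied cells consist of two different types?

35

Scan each occupied cell's neighbors to the right and below (and the two forward diagonals) so each pair is counted once.
From row 0: 6 unlike of 8 pairs (running 6/8).
From row 1: 5 unlike of 8 pairs (running 11/16).
From row 2: 5 unlike of 8 pairs (running 16/24).
From row 3: 3 unlike of 9 pairs (running 19/33).
From row 4: 5 unlike of 13 pairs (running 24/46).
From row 5: 9 unlike of 21 pairs (running 33/67).
From row 6: 2 unlike of 5 pairs (running 35/72).
Total adjacent occupied pairs: 72; unlike-type pairs: 35.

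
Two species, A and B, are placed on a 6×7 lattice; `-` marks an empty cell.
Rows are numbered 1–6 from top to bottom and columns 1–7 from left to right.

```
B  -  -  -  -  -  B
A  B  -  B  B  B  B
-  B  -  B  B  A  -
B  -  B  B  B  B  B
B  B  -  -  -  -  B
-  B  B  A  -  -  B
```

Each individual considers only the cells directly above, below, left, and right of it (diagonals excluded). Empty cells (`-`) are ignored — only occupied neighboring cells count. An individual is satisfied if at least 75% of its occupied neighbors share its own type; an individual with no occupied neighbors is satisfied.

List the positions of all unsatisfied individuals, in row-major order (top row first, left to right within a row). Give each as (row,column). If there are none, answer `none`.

(1,1)B 0/1 unhappy
(1,7)B 1/1 ok
(2,1)A 0/2 unhappy
(2,2)B 1/2 unhappy
(2,4)B 2/2 ok
(2,5)B 3/3 ok
(2,6)B 2/3 unhappy
(2,7)B 2/2 ok
(3,2)B 1/1 ok
(3,4)B 3/3 ok
(3,5)B 3/4 ok
(3,6)A 0/3 unhappy
(4,1)B 1/1 ok
(4,3)B 1/1 ok
(4,4)B 3/3 ok
(4,5)B 3/3 ok
(4,6)B 2/3 unhappy
(4,7)B 2/2 ok
(5,1)B 2/2 ok
(5,2)B 2/2 ok
(5,7)B 2/2 ok
(6,2)B 2/2 ok
(6,3)B 1/2 unhappy
(6,4)A 0/1 unhappy
(6,7)B 1/1 ok

(1,1), (2,1), (2,2), (2,6), (3,6), (4,6), (6,3), (6,4)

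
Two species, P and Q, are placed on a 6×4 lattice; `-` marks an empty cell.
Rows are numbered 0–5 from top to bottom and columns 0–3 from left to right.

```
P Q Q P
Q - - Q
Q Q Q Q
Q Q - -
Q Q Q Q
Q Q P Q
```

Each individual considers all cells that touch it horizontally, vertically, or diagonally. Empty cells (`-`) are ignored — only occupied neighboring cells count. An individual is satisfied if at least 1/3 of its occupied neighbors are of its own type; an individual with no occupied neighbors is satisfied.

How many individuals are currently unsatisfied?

3

(0,0)P 0/2 ✗
(0,1)Q 2/3 ✓
(0,2)Q 2/3 ✓
(0,3)P 0/2 ✗
(1,0)Q 3/4 ✓
(1,3)Q 3/4 ✓
(2,0)Q 4/4 ✓
(2,1)Q 5/5 ✓
(2,2)Q 4/4 ✓
(2,3)Q 2/2 ✓
(3,0)Q 5/5 ✓
(3,1)Q 7/7 ✓
(4,0)Q 5/5 ✓
(4,1)Q 6/7 ✓
(4,2)Q 5/6 ✓
(4,3)Q 2/3 ✓
(5,0)Q 3/3 ✓
(5,1)Q 4/5 ✓
(5,2)P 0/5 ✗
(5,3)Q 2/3 ✓
Unsatisfied: (0,0), (0,3), (5,2) — 3 in total.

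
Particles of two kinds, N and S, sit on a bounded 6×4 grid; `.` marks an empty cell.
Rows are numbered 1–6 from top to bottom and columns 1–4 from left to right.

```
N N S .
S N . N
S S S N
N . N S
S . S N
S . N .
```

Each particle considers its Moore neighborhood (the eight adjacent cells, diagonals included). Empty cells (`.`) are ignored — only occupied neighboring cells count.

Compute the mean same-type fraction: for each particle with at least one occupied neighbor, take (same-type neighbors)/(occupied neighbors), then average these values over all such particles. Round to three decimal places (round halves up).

Row 1: (1,1)N 2/3 · (1,2)N 2/4 · (1,3)S 0/3
Row 2: (2,1)S 2/5 · (2,2)N 2/7 · (2,4)N 1/3
Row 3: (3,1)S 2/4 · (3,2)S 3/6 · (3,3)S 2/6 · (3,4)N 2/4
Row 4: (4,1)N 0/3 · (4,3)N 2/6 · (4,4)S 2/5
Row 5: (5,1)S 1/2 · (5,3)S 1/4 · (5,4)N 2/4
Row 6: (6,1)S 1/1 · (6,3)N 1/2
Sum over 18 particles: 2/3 + 2/4 + 0/3 + 2/5 + 2/7 + 1/3 + 2/4 + 3/6 + 2/6 + 2/4 + 0/3 + 2/6 + 2/5 + 1/2 + 1/4 + 2/4 + 1/1 + 1/2 = 3151/420; mean = 3151/420 ÷ 18 = 3151/7560 = 0.416798… → 0.417.

0.417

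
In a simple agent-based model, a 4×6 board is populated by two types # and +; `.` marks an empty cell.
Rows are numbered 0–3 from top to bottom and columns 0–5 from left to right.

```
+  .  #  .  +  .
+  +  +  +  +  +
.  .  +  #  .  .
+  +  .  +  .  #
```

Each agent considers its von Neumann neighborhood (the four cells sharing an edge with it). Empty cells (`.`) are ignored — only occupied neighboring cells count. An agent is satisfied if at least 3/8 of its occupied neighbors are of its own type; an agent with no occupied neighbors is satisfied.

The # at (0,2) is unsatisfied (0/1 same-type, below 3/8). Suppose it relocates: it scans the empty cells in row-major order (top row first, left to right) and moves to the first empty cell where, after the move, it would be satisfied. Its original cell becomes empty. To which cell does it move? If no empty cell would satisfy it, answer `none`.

Vacating (0,2). Empty cells in order:
  (0,1): 0/2 same-type → still unsatisfied.
  (0,3): 0/2 same-type → still unsatisfied.
  (0,5): 0/2 same-type → still unsatisfied.
  (2,0): 0/2 same-type → still unsatisfied.
  (2,1): 0/3 same-type → still unsatisfied.
  (2,4): 1/2 same-type → satisfied — stop here.

(2,4)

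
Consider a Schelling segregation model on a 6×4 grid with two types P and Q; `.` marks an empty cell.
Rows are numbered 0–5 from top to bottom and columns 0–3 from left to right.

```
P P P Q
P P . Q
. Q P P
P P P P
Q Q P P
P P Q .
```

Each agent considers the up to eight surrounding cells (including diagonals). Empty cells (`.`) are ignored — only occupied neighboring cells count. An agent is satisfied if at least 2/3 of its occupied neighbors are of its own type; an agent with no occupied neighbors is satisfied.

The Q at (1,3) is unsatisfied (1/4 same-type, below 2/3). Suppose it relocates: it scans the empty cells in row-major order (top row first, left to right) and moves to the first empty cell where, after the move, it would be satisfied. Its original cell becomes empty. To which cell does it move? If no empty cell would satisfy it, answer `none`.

none

Vacating (1,3). Empty cells in order:
  (1,2): 2/7 same-type → still unsatisfied.
  (2,0): 1/5 same-type → still unsatisfied.
  (5,3): 1/3 same-type → still unsatisfied.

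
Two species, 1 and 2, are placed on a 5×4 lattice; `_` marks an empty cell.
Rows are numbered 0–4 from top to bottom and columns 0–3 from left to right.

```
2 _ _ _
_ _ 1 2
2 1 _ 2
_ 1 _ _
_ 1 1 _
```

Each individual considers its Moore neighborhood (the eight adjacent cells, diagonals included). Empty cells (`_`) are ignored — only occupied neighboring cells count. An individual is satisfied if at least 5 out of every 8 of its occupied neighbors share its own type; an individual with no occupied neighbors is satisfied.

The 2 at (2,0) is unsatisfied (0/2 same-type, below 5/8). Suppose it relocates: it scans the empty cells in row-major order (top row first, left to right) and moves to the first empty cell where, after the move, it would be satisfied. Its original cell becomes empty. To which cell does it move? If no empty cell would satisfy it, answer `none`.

Vacating (2,0). Empty cells in order:
  (0,1): 1/2 same-type → still unsatisfied.
  (0,2): 1/2 same-type → still unsatisfied.
  (0,3): 1/2 same-type → still unsatisfied.
  (1,0): 1/2 same-type → still unsatisfied.
  (1,1): 1/3 same-type → still unsatisfied.
  (2,2): 2/5 same-type → still unsatisfied.
  (3,0): 0/3 same-type → still unsatisfied.
  (3,2): 1/5 same-type → still unsatisfied.
  (3,3): 1/2 same-type → still unsatisfied.
  (4,0): 0/2 same-type → still unsatisfied.
  (4,3): 0/1 same-type → still unsatisfied.

none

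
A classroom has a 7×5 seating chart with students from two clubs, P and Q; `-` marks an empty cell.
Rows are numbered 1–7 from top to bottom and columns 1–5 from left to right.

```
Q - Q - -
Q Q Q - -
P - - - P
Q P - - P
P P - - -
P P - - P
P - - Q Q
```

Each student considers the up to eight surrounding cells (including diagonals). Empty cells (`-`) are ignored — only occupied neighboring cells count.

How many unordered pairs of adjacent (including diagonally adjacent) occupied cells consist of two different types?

Scan each occupied cell's neighbors to the right and below (and the two forward diagonals) so each pair is counted once.
From row 1: 0 unlike of 4 pairs (running 0/4).
From row 2: 2 unlike of 4 pairs (running 2/8).
From row 3: 1 unlike of 3 pairs (running 3/11).
From row 4: 3 unlike of 5 pairs (running 6/16).
From row 5: 0 unlike of 5 pairs (running 6/21).
From row 6: 2 unlike of 5 pairs (running 8/26).
From row 7: 0 unlike of 1 pairs (running 8/27).
Total adjacent occupied pairs: 27; unlike-type pairs: 8.

8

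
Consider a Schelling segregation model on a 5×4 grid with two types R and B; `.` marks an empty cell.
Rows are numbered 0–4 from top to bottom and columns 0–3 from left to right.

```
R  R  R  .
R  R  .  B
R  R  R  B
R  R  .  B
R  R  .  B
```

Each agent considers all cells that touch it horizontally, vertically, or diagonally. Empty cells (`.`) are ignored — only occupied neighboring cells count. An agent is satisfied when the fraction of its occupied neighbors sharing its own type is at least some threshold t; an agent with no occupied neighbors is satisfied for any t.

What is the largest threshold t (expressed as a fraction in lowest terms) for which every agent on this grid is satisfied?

1/3

(0,0)R 3/3
(0,1)R 4/4
(0,2)R 2/3
(1,0)R 5/5
(1,1)R 7/7
(1,3)B 1/3
(2,0)R 5/5
(2,1)R 6/6
(2,2)R 3/6
(2,3)B 2/3
(3,0)R 5/5
(3,1)R 6/6
(3,3)B 2/3
(4,0)R 3/3
(4,1)R 3/3
(4,3)B 1/1
The smallest same-type fraction is 1/3 at (1,3), which reduces to 1/3. Any threshold above that leaves this agent unsatisfied.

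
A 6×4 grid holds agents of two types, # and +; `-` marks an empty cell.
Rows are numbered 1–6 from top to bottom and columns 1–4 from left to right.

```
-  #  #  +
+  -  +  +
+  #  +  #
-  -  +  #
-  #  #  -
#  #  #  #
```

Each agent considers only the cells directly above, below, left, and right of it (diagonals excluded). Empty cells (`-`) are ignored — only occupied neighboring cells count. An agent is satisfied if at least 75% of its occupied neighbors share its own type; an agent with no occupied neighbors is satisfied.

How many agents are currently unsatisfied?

11

(1,2)# 1/1 satisfied
(1,3)# 1/3 not
(1,4)+ 1/2 not
(2,1)+ 1/1 satisfied
(2,3)+ 2/3 not
(2,4)+ 2/3 not
(3,1)+ 1/2 not
(3,2)# 0/2 not
(3,3)+ 2/4 not
(3,4)# 1/3 not
(4,3)+ 1/3 not
(4,4)# 1/2 not
(5,2)# 2/2 satisfied
(5,3)# 2/3 not
(6,1)# 1/1 satisfied
(6,2)# 3/3 satisfied
(6,3)# 3/3 satisfied
(6,4)# 1/1 satisfied
Unsatisfied: (1,3), (1,4), (2,3), (2,4), (3,1), (3,2), (3,3), (3,4), (4,3), (4,4), (5,3) — 11 in total.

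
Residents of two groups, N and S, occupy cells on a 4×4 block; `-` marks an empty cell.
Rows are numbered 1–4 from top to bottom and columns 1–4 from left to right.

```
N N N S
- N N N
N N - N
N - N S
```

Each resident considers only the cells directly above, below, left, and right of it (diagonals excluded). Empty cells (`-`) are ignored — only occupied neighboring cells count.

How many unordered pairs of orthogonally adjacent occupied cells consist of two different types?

4

Scan each occupied cell's neighbors to the right and below so each pair is counted once.
Row 1: N(1,1)–N(1,2)= N(1,2)–N(1,3)= N(1,2)–N(2,2)= N(1,3)–S(1,4)≠ N(1,3)–N(2,3)= S(1,4)–N(2,4)≠  → 2/6 unlike.
Row 2: N(2,2)–N(2,3)= N(2,2)–N(3,2)= N(2,3)–N(2,4)= N(2,4)–N(3,4)=  → 0/4 unlike.
Row 3: N(3,1)–N(3,2)= N(3,1)–N(4,1)= N(3,4)–S(4,4)≠  → 1/3 unlike.
Row 4: N(4,3)–S(4,4)≠  → 1/1 unlike.
Total adjacent occupied pairs: 14; unlike-type pairs: 4.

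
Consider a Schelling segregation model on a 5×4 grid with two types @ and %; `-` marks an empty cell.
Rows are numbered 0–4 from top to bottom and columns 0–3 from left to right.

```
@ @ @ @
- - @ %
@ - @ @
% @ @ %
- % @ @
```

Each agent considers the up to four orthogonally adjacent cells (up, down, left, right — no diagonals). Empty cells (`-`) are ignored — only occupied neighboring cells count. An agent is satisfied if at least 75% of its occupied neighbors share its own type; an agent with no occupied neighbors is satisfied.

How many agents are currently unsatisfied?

(0,0)@ 1/1 ok
(0,1)@ 2/2 ok
(0,2)@ 3/3 ok
(0,3)@ 1/2 unhappy
(1,2)@ 2/3 unhappy
(1,3)% 0/3 unhappy
(2,0)@ 0/1 unhappy
(2,2)@ 3/3 ok
(2,3)@ 1/3 unhappy
(3,0)% 0/2 unhappy
(3,1)@ 1/3 unhappy
(3,2)@ 3/4 ok
(3,3)% 0/3 unhappy
(4,1)% 0/2 unhappy
(4,2)@ 2/3 unhappy
(4,3)@ 1/2 unhappy
Unsatisfied: (0,3), (1,2), (1,3), (2,0), (2,3), (3,0), (3,1), (3,3), (4,1), (4,2), (4,3) — 11 in total.

11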